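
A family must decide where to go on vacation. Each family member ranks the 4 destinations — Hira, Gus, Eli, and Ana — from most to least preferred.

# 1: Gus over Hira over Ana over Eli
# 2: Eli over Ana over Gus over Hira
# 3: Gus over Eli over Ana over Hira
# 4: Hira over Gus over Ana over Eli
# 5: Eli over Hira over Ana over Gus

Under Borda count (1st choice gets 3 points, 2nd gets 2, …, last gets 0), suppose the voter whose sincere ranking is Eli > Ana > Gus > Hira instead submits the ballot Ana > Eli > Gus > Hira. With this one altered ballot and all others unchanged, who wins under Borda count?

Borda totals with the altered ballot: Hira 7, Gus 9, Eli 7, Ana 7.
The winner is unchanged: still Gus.

Gus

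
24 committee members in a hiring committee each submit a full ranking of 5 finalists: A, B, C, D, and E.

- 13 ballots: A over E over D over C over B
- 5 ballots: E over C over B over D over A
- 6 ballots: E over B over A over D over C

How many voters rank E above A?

11

Ballots ranking E above A: 5+6 = 11.
Ballots ranking A above E: 13.
So 11 of 24 voters prefer E to A.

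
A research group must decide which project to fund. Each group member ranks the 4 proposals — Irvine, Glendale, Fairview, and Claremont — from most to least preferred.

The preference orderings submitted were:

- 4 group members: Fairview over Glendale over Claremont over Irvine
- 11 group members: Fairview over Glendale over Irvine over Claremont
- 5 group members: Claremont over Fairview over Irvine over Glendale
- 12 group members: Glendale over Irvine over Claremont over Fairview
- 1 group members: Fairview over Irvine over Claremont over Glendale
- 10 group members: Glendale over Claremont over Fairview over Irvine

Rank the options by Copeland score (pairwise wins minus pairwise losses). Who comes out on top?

Glendale

Pairwise results:
  Irvine vs Glendale: Glendale wins 37–6.
  Irvine vs Fairview: Fairview wins 31–12.
  Irvine vs Claremont: Irvine wins 24–19.
  Glendale vs Fairview: Glendale wins 22–21.
  Glendale vs Claremont: Glendale wins 37–6.
  Fairview vs Claremont: Claremont wins 27–16.
Copeland scores (wins − losses):
  Irvine: 1 − 2 = -1
  Glendale: 3 − 0 = 3
  Fairview: 1 − 2 = -1
  Claremont: 1 − 2 = -1
Glendale has the best Copeland score.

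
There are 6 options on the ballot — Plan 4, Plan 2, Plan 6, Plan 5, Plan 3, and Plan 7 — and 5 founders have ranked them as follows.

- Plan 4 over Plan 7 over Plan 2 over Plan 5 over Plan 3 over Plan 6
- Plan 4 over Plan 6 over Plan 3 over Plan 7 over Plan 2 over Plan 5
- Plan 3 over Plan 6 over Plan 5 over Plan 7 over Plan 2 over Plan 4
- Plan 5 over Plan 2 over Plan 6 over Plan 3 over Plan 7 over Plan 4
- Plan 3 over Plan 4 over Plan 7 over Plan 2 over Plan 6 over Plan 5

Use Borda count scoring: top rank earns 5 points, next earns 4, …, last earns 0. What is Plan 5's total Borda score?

Borda scores:
  Plan 4: 5 + 5 + 0 + 0 + 4 = 14
  Plan 2: 3 + 1 + 1 + 4 + 2 = 11
  Plan 6: 0 + 4 + 4 + 3 + 1 = 12
  Plan 5: 2 + 0 + 3 + 5 + 0 = 10
  Plan 3: 1 + 3 + 5 + 2 + 5 = 16
  Plan 7: 4 + 2 + 2 + 1 + 3 = 12

10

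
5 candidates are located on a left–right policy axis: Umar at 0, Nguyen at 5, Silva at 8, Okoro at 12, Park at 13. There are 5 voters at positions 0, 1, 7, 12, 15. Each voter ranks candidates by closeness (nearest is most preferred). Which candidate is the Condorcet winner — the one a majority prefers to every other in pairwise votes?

Silva

With single-peaked preferences on a line, the Condorcet winner is the candidate closest to the median voter.
The median voter (position 7) is closest to Silva at 8.
Check: Silva vs Park — voters closer to Silva: 3 of 5.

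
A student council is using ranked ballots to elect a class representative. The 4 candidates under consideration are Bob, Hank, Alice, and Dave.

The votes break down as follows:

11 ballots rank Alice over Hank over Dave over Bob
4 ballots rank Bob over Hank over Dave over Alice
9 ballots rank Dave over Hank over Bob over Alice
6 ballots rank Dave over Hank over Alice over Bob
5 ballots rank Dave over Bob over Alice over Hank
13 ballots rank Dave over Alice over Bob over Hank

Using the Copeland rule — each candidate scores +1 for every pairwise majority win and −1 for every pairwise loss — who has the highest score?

Dave

Pairwise results:
  Bob vs Hank: Hank wins 26–22.
  Bob vs Alice: Alice wins 30–18.
  Bob vs Dave: Dave wins 44–4.
  Hank vs Alice: Alice wins 29–19.
  Hank vs Dave: Dave wins 33–15.
  Alice vs Dave: Dave wins 37–11.
Copeland scores (wins − losses):
  Bob: 0 − 3 = -3
  Hank: 1 − 2 = -1
  Alice: 2 − 1 = 1
  Dave: 3 − 0 = 3
Dave has the best Copeland score.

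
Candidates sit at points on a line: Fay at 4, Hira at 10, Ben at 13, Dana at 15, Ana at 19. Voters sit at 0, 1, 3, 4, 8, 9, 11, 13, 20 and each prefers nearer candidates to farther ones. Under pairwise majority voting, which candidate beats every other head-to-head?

With single-peaked preferences on a line, the Condorcet winner is the candidate closest to the median voter.
The median voter (position 8) is closest to Hira at 10.
Check: Hira vs Ana — voters closer to Hira: 8 of 9.

Hira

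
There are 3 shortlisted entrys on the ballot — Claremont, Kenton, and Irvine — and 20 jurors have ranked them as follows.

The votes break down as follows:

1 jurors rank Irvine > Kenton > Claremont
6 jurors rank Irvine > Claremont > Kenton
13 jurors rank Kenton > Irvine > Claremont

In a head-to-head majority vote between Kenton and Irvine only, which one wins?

Kenton

Ballots ranking Kenton above Irvine: 13.
Ballots ranking Irvine above Kenton: 1+6 = 7.
Kenton wins the head-to-head, 13–7.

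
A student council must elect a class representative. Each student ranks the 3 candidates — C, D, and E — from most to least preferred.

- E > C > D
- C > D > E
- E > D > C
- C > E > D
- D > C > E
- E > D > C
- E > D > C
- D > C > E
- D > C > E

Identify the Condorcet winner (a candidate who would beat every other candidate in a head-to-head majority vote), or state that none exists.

Head-to-head results (9 voters total):
C vs D: D wins 6–3.
C vs E: C wins 5–4.
D vs E: E wins 5–4.
No candidate beats all others: C beats E beats D beats C, a majority cycle.

There is no Condorcet winner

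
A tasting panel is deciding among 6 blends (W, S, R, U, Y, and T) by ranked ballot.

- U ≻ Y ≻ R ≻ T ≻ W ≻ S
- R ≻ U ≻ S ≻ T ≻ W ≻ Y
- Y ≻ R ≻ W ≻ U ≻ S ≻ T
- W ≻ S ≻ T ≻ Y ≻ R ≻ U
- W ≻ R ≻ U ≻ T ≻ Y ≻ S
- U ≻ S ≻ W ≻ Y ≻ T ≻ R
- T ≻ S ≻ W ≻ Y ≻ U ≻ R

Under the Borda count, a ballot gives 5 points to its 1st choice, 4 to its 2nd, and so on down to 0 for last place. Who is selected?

W

Borda scores:
  W: 1 + 1 + 3 + 5 + 5 + 3 + 3 = 21
  S: 0 + 3 + 1 + 4 + 0 + 4 + 4 = 16
  R: 3 + 5 + 4 + 1 + 4 + 0 + 0 = 17
  U: 5 + 4 + 2 + 0 + 3 + 5 + 1 = 20
  Y: 4 + 0 + 5 + 2 + 1 + 2 + 2 = 16
  T: 2 + 2 + 0 + 3 + 2 + 1 + 5 = 15
W has the highest total.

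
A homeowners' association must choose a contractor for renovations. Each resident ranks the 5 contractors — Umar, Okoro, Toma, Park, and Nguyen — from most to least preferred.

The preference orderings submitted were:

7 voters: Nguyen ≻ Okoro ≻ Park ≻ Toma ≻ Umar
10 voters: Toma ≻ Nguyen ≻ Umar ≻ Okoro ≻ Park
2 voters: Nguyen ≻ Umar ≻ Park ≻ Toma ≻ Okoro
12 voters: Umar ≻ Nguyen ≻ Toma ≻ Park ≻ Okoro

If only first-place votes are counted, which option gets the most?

Umar

First-place vote totals:
  Umar: 12
  Okoro: 0
  Toma: 10
  Park: 0
  Nguyen: 9
Umar has the most first-place votes.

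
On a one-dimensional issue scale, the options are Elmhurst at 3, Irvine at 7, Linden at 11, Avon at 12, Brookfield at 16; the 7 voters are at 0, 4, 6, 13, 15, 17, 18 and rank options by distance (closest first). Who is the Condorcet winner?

With single-peaked preferences on a line, the Condorcet winner is the candidate closest to the median voter.
The median voter (position 13) is closest to Avon at 12.
Check: Avon vs Brookfield — voters closer to Avon: 4 of 7.

Avon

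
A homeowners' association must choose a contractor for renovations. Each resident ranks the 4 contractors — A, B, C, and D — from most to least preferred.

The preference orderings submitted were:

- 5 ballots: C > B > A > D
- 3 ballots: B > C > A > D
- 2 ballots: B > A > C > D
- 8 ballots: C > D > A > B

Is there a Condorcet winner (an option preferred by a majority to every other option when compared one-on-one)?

Yes

Head-to-head results (18 voters total):
A vs B: B wins 10–8.
A vs C: C wins 16–2.
A vs D: A wins 10–8.
B vs C: C wins 13–5.
B vs D: B wins 10–8.
C vs D: C wins 18–0.
C beats each rival — A (16–2), B (13–5), D (18–0) — so C is the Condorcet winner.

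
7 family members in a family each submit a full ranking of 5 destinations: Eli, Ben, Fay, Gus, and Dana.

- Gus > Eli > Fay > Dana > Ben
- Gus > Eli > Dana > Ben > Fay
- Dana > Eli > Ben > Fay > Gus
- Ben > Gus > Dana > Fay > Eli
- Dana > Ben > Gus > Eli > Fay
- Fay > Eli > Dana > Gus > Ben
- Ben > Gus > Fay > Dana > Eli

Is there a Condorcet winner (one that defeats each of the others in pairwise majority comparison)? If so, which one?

Head-to-head results (7 voters total):
Eli vs Ben: Eli wins 4–3.
Eli vs Fay: Eli wins 4–3.
Eli vs Gus: Gus wins 5–2.
Eli vs Dana: Dana wins 4–3.
Ben vs Fay: Ben wins 5–2.
Ben vs Gus: Ben wins 4–3.
Ben vs Dana: Dana wins 5–2.
Fay vs Gus: Gus wins 5–2.
Fay vs Dana: Dana wins 4–3.
Gus vs Dana: Gus wins 4–3.
No candidate beats all others: Eli beats Ben beats Gus beats Eli, a majority cycle.

No Condorcet winner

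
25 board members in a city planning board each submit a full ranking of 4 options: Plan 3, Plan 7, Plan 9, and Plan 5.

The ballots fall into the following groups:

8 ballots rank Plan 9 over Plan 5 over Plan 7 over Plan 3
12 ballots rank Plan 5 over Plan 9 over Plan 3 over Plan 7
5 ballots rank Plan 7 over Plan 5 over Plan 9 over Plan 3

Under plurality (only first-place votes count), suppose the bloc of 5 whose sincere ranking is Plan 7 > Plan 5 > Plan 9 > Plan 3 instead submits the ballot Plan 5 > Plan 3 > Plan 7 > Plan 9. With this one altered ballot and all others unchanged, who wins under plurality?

First-place totals with the altered ballot: Plan 3 0, Plan 7 0, Plan 9 8, Plan 5 17.
The winner is unchanged: still Plan 5.

Plan 5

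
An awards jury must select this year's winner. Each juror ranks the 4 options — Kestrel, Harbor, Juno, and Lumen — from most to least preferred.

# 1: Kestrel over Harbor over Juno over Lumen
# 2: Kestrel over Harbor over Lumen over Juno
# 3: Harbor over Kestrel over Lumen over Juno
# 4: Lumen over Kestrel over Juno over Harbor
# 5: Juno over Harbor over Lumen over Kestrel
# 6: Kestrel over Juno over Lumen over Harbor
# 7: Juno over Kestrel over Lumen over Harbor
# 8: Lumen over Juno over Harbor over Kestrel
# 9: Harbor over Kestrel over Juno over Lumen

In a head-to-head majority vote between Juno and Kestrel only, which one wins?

Ballots ranking Juno above Kestrel: 3.
Ballots ranking Kestrel above Juno: 6.
Kestrel wins the head-to-head, 6–3.

Kestrel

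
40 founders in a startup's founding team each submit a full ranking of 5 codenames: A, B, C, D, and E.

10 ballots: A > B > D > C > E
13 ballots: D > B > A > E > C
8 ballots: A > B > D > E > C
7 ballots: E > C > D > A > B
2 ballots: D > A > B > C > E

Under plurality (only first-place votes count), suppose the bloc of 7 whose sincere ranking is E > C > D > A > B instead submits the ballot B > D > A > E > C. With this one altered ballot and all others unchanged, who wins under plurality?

A

First-place totals with the altered ballot: A 18, B 7, C 0, D 15, E 0.
The winner is unchanged: still A.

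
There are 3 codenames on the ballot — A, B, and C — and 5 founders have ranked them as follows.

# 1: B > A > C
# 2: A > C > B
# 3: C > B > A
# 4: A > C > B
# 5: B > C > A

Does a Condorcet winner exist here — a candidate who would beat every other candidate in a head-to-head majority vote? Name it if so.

No Condorcet winner

Head-to-head results (5 voters total):
A vs B: B wins 3–2.
A vs C: A wins 3–2.
B vs C: C wins 3–2.
No candidate beats all others: A beats C beats B beats A, a majority cycle.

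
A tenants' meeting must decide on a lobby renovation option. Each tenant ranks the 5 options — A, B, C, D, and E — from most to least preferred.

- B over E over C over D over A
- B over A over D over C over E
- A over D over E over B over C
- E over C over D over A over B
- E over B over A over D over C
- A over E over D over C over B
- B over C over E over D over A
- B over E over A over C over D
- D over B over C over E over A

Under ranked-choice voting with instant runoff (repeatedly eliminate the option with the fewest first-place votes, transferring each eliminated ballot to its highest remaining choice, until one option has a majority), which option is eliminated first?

Round 1: B 4, A 2, E 2, D 1, C 0. C has the fewest and is eliminated.
Round 2: B 4, A 2, E 2, D 1. D has the fewest and is eliminated.
Round 3: B 5, A 2, E 2. B has a majority.

C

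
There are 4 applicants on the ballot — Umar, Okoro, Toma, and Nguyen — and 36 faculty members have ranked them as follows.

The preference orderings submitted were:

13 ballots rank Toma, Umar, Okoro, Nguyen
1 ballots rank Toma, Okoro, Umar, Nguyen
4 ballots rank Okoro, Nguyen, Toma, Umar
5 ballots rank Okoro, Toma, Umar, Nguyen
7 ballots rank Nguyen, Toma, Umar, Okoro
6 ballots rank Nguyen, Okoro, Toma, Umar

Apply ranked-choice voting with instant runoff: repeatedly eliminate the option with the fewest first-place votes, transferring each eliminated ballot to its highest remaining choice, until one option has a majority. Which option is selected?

Toma

Round 1: Toma 14, Nguyen 13, Okoro 9, Umar 0. Umar has the fewest and is eliminated.
Round 2: Toma 14, Nguyen 13, Okoro 9. Okoro has the fewest and is eliminated.
Round 3: Toma 19, Nguyen 17. Toma has a majority.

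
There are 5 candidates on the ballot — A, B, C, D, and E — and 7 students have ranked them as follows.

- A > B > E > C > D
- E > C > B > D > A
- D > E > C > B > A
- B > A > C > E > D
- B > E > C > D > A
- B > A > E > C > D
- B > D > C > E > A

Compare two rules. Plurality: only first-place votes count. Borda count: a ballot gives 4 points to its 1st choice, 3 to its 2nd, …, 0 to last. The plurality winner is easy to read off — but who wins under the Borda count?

Plurality first-place counts: A 1, B 4, C 0, D 1, E 1 → B.
Borda totals: A 10, B 22, C 13, D 9, E 16 → B.

B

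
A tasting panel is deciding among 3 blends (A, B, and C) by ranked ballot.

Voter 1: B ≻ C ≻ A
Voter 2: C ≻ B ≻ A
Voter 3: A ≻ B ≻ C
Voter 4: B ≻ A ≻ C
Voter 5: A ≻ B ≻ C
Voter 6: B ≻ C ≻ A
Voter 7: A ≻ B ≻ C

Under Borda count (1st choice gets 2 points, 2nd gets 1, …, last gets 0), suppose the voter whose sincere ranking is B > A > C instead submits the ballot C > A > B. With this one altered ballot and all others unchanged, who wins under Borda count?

Borda totals with the altered ballot: A 7, B 8, C 6.
The winner is unchanged: still B.

B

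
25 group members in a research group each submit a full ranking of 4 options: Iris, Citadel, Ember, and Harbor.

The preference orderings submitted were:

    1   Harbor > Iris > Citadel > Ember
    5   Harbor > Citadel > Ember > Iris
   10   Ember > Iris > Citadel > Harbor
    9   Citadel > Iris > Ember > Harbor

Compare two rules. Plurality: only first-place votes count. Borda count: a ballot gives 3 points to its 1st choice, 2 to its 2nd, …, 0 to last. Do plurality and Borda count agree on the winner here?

Plurality first-place counts: Iris 0, Citadel 9, Ember 10, Harbor 6 → Ember.
Borda totals: Iris 40, Citadel 48, Ember 44, Harbor 18 → Citadel.
The two rules disagree: plurality picks Ember, Borda picks Citadel.

No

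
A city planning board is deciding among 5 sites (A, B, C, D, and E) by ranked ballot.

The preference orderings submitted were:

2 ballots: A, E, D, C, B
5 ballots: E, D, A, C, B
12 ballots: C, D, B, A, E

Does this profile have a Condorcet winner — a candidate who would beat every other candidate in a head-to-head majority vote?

Yes

Head-to-head results (19 voters total):
A vs B: B wins 12–7.
A vs C: C wins 12–7.
A vs D: D wins 17–2.
A vs E: A wins 14–5.
B vs C: C wins 19–0.
B vs D: D wins 19–0.
B vs E: B wins 12–7.
C vs D: C wins 12–7.
C vs E: C wins 12–7.
D vs E: D wins 12–7.
C beats each rival — A (12–7), B (19–0), D (12–7), E (12–7) — so C is the Condorcet winner.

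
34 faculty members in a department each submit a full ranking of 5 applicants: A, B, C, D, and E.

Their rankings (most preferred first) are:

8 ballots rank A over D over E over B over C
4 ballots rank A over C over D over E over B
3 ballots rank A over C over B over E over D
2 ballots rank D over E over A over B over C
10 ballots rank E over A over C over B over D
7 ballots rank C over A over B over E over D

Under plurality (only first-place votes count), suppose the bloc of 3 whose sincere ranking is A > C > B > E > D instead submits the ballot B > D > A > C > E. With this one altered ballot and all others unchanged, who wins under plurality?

A

First-place totals with the altered ballot: A 12, B 3, C 7, D 2, E 10.
The winner is unchanged: still A.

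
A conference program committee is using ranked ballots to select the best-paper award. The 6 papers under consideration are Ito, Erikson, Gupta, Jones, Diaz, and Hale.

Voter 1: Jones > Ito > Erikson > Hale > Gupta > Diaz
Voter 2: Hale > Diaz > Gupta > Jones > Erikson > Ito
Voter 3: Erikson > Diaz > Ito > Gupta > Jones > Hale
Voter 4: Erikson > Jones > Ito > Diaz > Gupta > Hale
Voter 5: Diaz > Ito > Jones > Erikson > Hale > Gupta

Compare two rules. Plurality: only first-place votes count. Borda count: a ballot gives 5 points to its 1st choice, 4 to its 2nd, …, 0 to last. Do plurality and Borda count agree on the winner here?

Yes

Plurality first-place counts: Ito 0, Erikson 2, Gupta 0, Jones 1, Diaz 1, Hale 1 → Erikson.
Borda totals: Ito 14, Erikson 16, Gupta 7, Jones 15, Diaz 15, Hale 8 → Erikson.
The two rules agree on Erikson.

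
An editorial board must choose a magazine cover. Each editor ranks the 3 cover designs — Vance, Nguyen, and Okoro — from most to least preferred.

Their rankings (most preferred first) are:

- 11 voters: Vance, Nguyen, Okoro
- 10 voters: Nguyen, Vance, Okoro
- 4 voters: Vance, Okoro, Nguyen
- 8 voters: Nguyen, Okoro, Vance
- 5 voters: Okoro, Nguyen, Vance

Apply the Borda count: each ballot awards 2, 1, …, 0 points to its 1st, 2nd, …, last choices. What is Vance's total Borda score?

40

Borda scores:
  Vance: 11·2 + 10·1 + 4·2 + 8·0 + 5·0 = 40
  Nguyen: 11·1 + 10·2 + 4·0 + 8·2 + 5·1 = 52
  Okoro: 11·0 + 10·0 + 4·1 + 8·1 + 5·2 = 22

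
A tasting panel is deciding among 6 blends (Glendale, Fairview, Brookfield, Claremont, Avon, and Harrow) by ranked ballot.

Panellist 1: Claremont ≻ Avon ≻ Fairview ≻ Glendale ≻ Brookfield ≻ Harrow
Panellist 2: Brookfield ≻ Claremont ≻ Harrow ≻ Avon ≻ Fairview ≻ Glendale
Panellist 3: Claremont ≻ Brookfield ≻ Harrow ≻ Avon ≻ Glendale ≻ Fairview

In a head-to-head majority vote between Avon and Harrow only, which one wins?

Ballots ranking Avon above Harrow: 1.
Ballots ranking Harrow above Avon: 2.
Harrow wins the head-to-head, 2–1.

Harrow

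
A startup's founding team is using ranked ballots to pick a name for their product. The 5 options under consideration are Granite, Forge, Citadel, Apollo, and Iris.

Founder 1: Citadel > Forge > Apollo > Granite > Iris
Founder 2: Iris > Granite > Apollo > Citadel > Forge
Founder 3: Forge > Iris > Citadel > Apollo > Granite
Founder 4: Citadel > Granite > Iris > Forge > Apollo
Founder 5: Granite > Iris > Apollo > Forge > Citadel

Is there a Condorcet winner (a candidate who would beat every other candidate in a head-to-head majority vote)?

No

Head-to-head results (5 voters total):
Granite vs Forge: Granite wins 3–2.
Granite vs Citadel: Citadel wins 3–2.
Granite vs Apollo: Granite wins 3–2.
Granite vs Iris: Granite wins 3–2.
Forge vs Citadel: Citadel wins 3–2.
Forge vs Apollo: Forge wins 3–2.
Forge vs Iris: Iris wins 3–2.
Citadel vs Apollo: Citadel wins 3–2.
Citadel vs Iris: Iris wins 3–2.
Apollo vs Iris: Iris wins 4–1.
No candidate beats all others: Granite beats Iris beats Citadel beats Granite, a majority cycle.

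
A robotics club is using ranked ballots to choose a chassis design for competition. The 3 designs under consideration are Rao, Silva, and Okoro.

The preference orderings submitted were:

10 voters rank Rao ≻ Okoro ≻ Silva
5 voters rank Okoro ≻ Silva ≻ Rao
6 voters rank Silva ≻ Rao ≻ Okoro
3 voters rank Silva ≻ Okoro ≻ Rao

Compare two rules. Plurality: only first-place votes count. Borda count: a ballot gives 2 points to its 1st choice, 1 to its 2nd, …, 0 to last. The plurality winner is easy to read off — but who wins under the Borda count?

Rao

Plurality first-place counts: Rao 10, Silva 9, Okoro 5 → Rao.
Borda totals: Rao 26, Silva 23, Okoro 23 → Rao.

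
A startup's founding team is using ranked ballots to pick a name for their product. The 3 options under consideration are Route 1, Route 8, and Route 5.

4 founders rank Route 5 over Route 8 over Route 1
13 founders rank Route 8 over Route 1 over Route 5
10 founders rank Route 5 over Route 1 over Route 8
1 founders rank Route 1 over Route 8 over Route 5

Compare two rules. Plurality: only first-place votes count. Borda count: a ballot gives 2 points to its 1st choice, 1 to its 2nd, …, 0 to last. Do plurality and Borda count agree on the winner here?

No

Plurality first-place counts: Route 1 1, Route 8 13, Route 5 14 → Route 5.
Borda totals: Route 1 25, Route 8 31, Route 5 28 → Route 8.
The two rules disagree: plurality picks Route 5, Borda picks Route 8.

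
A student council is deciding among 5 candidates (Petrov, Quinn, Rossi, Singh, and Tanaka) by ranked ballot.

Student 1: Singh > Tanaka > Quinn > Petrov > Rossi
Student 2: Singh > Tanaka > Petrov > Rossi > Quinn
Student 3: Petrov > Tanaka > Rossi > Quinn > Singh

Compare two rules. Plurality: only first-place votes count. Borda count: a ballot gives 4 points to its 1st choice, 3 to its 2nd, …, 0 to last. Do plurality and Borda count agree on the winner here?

No

Plurality first-place counts: Petrov 1, Quinn 0, Rossi 0, Singh 2, Tanaka 0 → Singh.
Borda totals: Petrov 7, Quinn 3, Rossi 3, Singh 8, Tanaka 9 → Tanaka.
The two rules disagree: plurality picks Singh, Borda picks Tanaka.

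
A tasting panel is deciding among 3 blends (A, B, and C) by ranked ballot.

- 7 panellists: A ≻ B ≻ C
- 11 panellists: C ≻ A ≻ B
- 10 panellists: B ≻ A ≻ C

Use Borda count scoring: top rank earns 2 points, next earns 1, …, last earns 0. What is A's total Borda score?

35

Borda scores:
  A: 7·2 + 11·1 + 10·1 = 35
  B: 7·1 + 11·0 + 10·2 = 27
  C: 7·0 + 11·2 + 10·0 = 22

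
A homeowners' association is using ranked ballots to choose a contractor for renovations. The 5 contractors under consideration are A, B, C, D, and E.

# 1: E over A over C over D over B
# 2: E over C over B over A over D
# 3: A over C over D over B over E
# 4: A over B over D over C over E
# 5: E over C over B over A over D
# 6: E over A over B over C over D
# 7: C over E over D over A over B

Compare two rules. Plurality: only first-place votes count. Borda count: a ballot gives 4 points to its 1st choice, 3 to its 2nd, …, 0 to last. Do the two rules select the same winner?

Yes

Plurality first-place counts: A 2, B 0, C 1, D 0, E 4 → E.
Borda totals: A 17, B 10, C 17, D 7, E 19 → E.
The two rules agree on E.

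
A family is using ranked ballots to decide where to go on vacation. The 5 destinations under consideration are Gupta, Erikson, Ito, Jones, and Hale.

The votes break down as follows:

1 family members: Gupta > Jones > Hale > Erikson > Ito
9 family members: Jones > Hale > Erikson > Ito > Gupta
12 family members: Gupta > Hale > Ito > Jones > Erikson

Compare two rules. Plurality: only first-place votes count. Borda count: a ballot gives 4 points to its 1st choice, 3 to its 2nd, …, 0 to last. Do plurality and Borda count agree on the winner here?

Plurality first-place counts: Gupta 13, Erikson 0, Ito 0, Jones 9, Hale 0 → Gupta.
Borda totals: Gupta 52, Erikson 19, Ito 33, Jones 51, Hale 65 → Hale.
The two rules disagree: plurality picks Gupta, Borda picks Hale.

No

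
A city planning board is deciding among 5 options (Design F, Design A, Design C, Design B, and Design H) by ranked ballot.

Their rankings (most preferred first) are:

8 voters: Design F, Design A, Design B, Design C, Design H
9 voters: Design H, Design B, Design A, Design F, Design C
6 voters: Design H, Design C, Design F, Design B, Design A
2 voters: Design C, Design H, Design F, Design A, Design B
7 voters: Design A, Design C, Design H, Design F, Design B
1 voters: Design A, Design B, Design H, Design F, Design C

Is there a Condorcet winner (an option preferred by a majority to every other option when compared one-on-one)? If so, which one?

There is no Condorcet winner

Head-to-head results (33 voters total):
Design F vs Design A: Design A wins 17–16.
Design F vs Design C: Design F wins 18–15.
Design F vs Design B: Design F wins 23–10.
Design F vs Design H: Design H wins 25–8.
Design A vs Design C: Design A wins 25–8.
Design A vs Design B: Design A wins 18–15.
Design A vs Design H: Design H wins 17–16.
Design C vs Design B: Design B wins 18–15.
Design C vs Design H: Design C wins 17–16.
Design B vs Design H: Design H wins 24–9.
No candidate beats all others: Design F beats Design C beats Design H beats Design F, a majority cycle.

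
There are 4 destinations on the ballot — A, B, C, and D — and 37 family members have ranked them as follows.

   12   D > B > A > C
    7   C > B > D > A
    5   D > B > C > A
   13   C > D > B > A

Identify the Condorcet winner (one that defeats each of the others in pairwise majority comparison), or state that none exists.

Head-to-head results (37 voters total):
A vs B: B wins 37–0.
A vs C: C wins 25–12.
A vs D: D wins 37–0.
B vs C: C wins 20–17.
B vs D: D wins 30–7.
C vs D: C wins 20–17.
C beats each rival — A (25–12), B (20–17), D (20–17) — so C is the Condorcet winner.

C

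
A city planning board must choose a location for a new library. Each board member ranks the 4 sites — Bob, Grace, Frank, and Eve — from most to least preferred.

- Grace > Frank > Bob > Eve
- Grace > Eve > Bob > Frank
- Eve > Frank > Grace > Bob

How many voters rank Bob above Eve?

Ballots ranking Bob above Eve: 1.
Ballots ranking Eve above Bob: 2.
So 1 of 3 voters prefer Bob to Eve.

1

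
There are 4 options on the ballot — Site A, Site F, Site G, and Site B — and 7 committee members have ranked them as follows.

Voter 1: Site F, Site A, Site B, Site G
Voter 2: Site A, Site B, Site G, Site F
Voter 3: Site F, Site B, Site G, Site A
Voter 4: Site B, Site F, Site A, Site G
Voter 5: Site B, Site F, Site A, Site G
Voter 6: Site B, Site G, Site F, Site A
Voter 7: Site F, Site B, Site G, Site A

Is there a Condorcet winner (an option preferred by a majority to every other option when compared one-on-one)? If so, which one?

Site B

Head-to-head results (7 voters total):
Site A vs Site F: Site F wins 6–1.
Site A vs Site G: Site A wins 4–3.
Site A vs Site B: Site B wins 5–2.
Site F vs Site G: Site F wins 5–2.
Site F vs Site B: Site B wins 4–3.
Site G vs Site B: Site B wins 7–0.
Site B beats each rival — Site A (5–2), Site F (4–3), Site G (7–0) — so Site B is the Condorcet winner.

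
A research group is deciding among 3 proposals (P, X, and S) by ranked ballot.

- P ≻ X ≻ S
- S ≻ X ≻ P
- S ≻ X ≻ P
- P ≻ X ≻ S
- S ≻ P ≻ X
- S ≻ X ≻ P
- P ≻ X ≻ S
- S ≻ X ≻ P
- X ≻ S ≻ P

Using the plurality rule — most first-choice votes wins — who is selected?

First-place vote totals:
  P: 3
  X: 1
  S: 5
S has the most first-place votes.

S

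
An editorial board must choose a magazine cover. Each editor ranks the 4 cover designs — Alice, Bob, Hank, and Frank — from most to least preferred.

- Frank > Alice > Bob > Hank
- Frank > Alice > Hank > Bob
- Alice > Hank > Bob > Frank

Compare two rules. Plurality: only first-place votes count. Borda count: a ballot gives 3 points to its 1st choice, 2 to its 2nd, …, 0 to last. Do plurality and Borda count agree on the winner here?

Plurality first-place counts: Alice 1, Bob 0, Hank 0, Frank 2 → Frank.
Borda totals: Alice 7, Bob 2, Hank 3, Frank 6 → Alice.
The two rules disagree: plurality picks Frank, Borda picks Alice.

No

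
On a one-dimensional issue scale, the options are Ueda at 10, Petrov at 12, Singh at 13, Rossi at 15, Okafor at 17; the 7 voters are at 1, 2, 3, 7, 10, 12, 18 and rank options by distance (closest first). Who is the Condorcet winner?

With single-peaked preferences on a line, the Condorcet winner is the candidate closest to the median voter.
The median voter (position 7) is closest to Ueda at 10.
Check: Ueda vs Petrov — voters closer to Ueda: 5 of 7.

Ueda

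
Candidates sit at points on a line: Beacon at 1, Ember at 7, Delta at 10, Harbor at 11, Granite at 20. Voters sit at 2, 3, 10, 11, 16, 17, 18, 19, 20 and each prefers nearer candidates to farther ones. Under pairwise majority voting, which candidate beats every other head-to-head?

With single-peaked preferences on a line, the Condorcet winner is the candidate closest to the median voter.
The median voter (position 16) is closest to Granite at 20.
Check: Granite vs Harbor — voters closer to Granite: 5 of 9.

Granite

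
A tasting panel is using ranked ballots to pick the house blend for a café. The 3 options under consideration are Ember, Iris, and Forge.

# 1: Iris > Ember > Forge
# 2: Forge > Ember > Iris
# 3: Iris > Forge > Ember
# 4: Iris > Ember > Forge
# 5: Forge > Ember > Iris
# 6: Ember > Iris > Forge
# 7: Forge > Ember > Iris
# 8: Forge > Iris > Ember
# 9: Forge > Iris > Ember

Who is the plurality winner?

First-place vote totals:
  Ember: 1
  Iris: 3
  Forge: 5
Forge has the most first-place votes.

Forge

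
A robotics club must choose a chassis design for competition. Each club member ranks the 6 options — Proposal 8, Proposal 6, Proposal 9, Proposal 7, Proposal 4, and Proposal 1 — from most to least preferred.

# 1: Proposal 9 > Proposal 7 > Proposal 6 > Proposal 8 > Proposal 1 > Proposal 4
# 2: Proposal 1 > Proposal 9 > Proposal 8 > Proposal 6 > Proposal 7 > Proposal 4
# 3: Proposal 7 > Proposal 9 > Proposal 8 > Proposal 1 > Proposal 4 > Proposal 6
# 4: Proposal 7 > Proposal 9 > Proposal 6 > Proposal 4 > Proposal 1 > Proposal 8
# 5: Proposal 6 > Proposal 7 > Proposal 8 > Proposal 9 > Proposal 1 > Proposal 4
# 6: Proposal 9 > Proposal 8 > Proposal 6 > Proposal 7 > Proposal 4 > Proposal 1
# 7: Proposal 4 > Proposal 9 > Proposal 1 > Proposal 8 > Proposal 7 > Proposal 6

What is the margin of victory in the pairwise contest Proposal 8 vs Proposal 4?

3

Ballots ranking Proposal 8 above Proposal 4: 5.
Ballots ranking Proposal 4 above Proposal 8: 2.
Proposal 8 wins 5–2, a margin of 3.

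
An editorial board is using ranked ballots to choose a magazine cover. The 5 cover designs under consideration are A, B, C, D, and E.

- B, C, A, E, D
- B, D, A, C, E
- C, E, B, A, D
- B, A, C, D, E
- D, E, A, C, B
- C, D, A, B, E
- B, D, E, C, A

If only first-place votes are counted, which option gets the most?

B

First-place vote totals:
  A: 0
  B: 4
  C: 2
  D: 1
  E: 0
B has the most first-place votes.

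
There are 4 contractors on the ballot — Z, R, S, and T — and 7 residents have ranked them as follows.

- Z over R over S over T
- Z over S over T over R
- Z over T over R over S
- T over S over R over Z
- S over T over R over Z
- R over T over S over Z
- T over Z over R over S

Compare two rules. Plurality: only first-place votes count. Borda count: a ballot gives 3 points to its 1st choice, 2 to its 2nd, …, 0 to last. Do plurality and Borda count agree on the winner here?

No

Plurality first-place counts: Z 3, R 1, S 1, T 2 → Z.
Borda totals: Z 11, R 9, S 9, T 13 → T.
The two rules disagree: plurality picks Z, Borda picks T.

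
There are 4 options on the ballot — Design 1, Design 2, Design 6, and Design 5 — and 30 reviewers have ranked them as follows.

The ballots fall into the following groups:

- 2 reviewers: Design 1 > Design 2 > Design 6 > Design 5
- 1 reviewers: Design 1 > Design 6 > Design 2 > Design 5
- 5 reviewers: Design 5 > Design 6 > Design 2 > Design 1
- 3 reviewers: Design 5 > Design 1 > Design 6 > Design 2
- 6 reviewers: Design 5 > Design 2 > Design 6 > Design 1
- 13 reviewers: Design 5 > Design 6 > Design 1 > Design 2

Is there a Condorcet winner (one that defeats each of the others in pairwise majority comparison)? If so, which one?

Design 5

Head-to-head results (30 voters total):
Design 1 vs Design 2: Design 1 wins 19–11.
Design 1 vs Design 6: Design 6 wins 24–6.
Design 1 vs Design 5: Design 5 wins 27–3.
Design 2 vs Design 6: Design 6 wins 22–8.
Design 2 vs Design 5: Design 5 wins 27–3.
Design 6 vs Design 5: Design 5 wins 27–3.
Design 5 beats each rival — Design 1 (27–3), Design 2 (27–3), Design 6 (27–3) — so Design 5 is the Condorcet winner.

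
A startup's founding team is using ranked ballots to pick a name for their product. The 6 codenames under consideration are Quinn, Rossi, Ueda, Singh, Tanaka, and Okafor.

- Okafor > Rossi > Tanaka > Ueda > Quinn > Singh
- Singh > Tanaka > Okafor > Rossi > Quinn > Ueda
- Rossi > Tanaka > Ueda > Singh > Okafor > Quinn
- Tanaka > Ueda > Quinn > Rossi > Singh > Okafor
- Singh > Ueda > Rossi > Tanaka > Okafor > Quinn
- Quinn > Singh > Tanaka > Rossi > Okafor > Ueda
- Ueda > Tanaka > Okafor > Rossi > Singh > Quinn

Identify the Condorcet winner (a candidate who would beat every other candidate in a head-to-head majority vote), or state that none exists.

Tanaka

Head-to-head results (7 voters total):
Quinn vs Rossi: Rossi wins 5–2.
Quinn vs Ueda: Ueda wins 5–2.
Quinn vs Singh: Singh wins 4–3.
Quinn vs Tanaka: Tanaka wins 6–1.
Quinn vs Okafor: Okafor wins 5–2.
Rossi vs Ueda: Rossi wins 4–3.
Rossi vs Singh: Rossi wins 4–3.
Rossi vs Tanaka: Tanaka wins 4–3.
Rossi vs Okafor: Rossi wins 4–3.
Ueda vs Singh: Ueda wins 4–3.
Ueda vs Tanaka: Tanaka wins 5–2.
Ueda vs Okafor: Ueda wins 4–3.
Singh vs Tanaka: Tanaka wins 4–3.
Singh vs Okafor: Singh wins 5–2.
Tanaka vs Okafor: Tanaka wins 6–1.
Tanaka beats each rival — Quinn (6–1), Rossi (4–3), Ueda (5–2), Singh (4–3), Okafor (6–1) — so Tanaka is the Condorcet winner.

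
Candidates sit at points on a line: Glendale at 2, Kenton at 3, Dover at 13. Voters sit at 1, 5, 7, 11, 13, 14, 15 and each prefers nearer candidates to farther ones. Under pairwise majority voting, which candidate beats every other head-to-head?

With single-peaked preferences on a line, the Condorcet winner is the candidate closest to the median voter.
The median voter (position 11) is closest to Dover at 13.
Check: Dover vs Glendale — voters closer to Dover: 4 of 7.

Dover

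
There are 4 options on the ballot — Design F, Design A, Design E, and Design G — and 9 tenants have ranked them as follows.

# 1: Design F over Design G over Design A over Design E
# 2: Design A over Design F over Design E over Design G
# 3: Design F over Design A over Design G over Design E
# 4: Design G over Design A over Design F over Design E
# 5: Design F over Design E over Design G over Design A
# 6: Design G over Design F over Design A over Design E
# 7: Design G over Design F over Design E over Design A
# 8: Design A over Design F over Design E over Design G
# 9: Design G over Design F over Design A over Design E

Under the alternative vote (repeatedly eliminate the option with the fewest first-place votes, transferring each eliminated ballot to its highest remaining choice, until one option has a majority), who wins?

Round 1: Design G 4, Design F 3, Design A 2, Design E 0. Design E has the fewest and is eliminated.
Round 2: Design G 4, Design F 3, Design A 2. Design A has the fewest and is eliminated.
Round 3: Design F 5, Design G 4. Design F has a majority.

Design F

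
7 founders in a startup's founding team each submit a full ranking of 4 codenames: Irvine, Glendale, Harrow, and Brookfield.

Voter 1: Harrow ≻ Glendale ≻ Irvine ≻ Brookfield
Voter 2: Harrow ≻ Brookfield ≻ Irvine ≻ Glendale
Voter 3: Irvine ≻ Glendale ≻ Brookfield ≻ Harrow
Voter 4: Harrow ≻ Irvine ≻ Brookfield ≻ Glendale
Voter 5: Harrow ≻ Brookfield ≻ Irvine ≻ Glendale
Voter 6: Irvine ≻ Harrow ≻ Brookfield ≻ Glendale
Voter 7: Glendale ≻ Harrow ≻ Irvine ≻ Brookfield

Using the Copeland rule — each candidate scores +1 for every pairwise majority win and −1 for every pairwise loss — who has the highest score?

Pairwise results:
  Irvine vs Glendale: Irvine wins 5–2.
  Irvine vs Harrow: Harrow wins 5–2.
  Irvine vs Brookfield: Irvine wins 5–2.
  Glendale vs Harrow: Harrow wins 5–2.
  Glendale vs Brookfield: Brookfield wins 4–3.
  Harrow vs Brookfield: Harrow wins 6–1.
Copeland scores (wins − losses):
  Irvine: 2 − 1 = 1
  Glendale: 0 − 3 = -3
  Harrow: 3 − 0 = 3
  Brookfield: 1 − 2 = -1
Harrow has the best Copeland score.

Harrow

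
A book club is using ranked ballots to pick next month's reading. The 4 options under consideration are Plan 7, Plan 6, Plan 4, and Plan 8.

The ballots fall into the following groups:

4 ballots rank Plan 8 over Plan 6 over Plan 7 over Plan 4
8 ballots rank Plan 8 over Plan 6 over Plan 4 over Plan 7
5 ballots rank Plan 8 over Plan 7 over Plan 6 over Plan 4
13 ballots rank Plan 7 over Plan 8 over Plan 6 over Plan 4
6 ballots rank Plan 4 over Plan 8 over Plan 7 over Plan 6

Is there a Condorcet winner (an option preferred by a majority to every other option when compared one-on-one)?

Head-to-head results (36 voters total):
Plan 7 vs Plan 6: Plan 7 wins 24–12.
Plan 7 vs Plan 4: Plan 7 wins 22–14.
Plan 7 vs Plan 8: Plan 8 wins 23–13.
Plan 6 vs Plan 4: Plan 6 wins 30–6.
Plan 6 vs Plan 8: Plan 8 wins 36–0.
Plan 4 vs Plan 8: Plan 8 wins 30–6.
Plan 8 beats each rival — Plan 7 (23–13), Plan 6 (36–0), Plan 4 (30–6) — so Plan 8 is the Condorcet winner.

Yes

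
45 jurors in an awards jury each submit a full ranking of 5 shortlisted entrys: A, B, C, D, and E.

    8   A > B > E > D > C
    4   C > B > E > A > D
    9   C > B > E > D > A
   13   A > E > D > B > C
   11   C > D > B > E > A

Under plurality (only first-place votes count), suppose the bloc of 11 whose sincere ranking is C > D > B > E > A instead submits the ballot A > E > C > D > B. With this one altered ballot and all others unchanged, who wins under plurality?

A

First-place totals with the altered ballot: A 32, B 0, C 13, D 0, E 0.
The switch changes the winner from C to A.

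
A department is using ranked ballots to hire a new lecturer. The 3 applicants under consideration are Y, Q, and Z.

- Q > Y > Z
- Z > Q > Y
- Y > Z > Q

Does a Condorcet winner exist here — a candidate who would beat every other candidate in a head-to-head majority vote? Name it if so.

No Condorcet winner

Head-to-head results (3 voters total):
Y vs Q: Q wins 2–1.
Y vs Z: Y wins 2–1.
Q vs Z: Z wins 2–1.
No candidate beats all others: Y beats Z beats Q beats Y, a majority cycle.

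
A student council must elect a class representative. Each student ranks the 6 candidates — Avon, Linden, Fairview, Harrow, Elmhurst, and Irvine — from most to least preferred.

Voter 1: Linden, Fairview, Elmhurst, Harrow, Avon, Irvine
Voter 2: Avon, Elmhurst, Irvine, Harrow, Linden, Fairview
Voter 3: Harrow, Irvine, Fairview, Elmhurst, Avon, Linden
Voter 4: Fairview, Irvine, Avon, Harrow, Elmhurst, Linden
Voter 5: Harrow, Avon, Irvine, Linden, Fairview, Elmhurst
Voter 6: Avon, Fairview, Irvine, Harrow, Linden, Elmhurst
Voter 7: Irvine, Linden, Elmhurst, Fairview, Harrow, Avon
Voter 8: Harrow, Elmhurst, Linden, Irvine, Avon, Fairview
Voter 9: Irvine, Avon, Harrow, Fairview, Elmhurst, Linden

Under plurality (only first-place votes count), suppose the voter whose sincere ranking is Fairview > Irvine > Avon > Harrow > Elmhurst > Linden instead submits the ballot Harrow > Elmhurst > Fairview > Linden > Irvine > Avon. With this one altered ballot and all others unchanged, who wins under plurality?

First-place totals with the altered ballot: Avon 2, Linden 1, Fairview 0, Harrow 4, Elmhurst 0, Irvine 2.
The winner is unchanged: still Harrow.

Harrow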